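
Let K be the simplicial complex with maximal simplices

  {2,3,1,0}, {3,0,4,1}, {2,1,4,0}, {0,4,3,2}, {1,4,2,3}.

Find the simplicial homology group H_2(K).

H_2 ≅ 0.

Order the vertices as 0 < 1 < 2 < 3 < 4. Listing each simplex with vertices in this order, K has dimension 3 with simplices:

  0-simplices (5): [0], [1], [2], [3], [4]
  1-simplices (10): [0,1], [0,2], [0,3], [0,4], [1,2], [1,3], [1,4], [2,3], [2,4], [3,4]
  2-simplices (10): [0,1,2], [0,1,3], [0,1,4], [0,2,3], [0,2,4], [0,3,4], [1,2,3], [1,2,4], [1,3,4], [2,3,4]
  3-simplices (5): [0,1,2,3], [0,1,2,4], [0,1,3,4], [0,2,3,4], [1,2,3,4]

giving chain groups C_0 ≅ Z^5, C_1 ≅ Z^10, C_2 ≅ Z^10, C_3 ≅ Z^5.

The boundary map ∂_1: C_1 → C_0 sends each edge [p,q] (with p < q) to q − p. For instance
  ∂[0,4] = [4] − [0].
As a 5×10 matrix over Z this has rank 4, with invariant factors (1,1,1,1).

The boundary map ∂_2: C_2 → C_1 acts by ∂[p,q,r] = [q,r] − [p,r] + [p,q]. For instance
  ∂[0,1,4] = [1,4] − [0,4] + [0,1],
  ∂[0,1,2] = [1,2] − [0,2] + [0,1].
The resulting 10×10 matrix has rank 6, and its Smith normal form has invariant factors (1,1,1,1,1,1).

The boundary map ∂_3: C_3 → C_2 sends each 3-simplex σ to the alternating sum Σ_i (−1)^i (σ with its i-th vertex removed). For instance
  ∂[0,1,2,4] = [1,2,4] − [0,2,4] + [0,1,4] − [0,1,2],
  ∂[0,2,3,4] = [2,3,4] − [0,3,4] + [0,2,4] − [0,2,3].
The resulting 10×5 matrix has rank 4, and its Smith normal form has invariant factors (1,1,1,1).

Computing H_k = (kernel of ∂_k) / (image of ∂_{k+1}):

  H_2: rank ker ∂_2 − rank ∂_3 = (10 − 6) − 4 = 0, and the invariant factors of ∂_3 are all 1, so H_2 = 0.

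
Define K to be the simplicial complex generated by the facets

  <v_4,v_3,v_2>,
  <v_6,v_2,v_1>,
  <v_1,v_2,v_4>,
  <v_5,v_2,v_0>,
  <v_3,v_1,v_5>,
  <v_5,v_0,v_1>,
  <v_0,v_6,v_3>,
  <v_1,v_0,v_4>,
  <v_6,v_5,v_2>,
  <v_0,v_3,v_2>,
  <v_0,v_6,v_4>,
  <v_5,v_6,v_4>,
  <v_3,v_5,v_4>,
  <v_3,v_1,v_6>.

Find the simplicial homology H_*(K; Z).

H_0 = Z,  H_1 = Z^2,  H_2 = Z.

K has 7 vertices, 21 edges, 14 triangles.
rank ∂_0 = 0, rank ∂_1 = 6 ⇒ b_0 = 7 − 0 − 6 = 1; all invariant factors of ∂_1 are 1 so no torsion. So H_0 ≅ Z.
rank ∂_1 = 6, rank ∂_2 = 13 ⇒ b_1 = 21 − 6 − 13 = 2; all invariant factors of ∂_2 are 1 so no torsion. So H_1 ≅ Z^2.
rank ∂_2 = 13, rank ∂_3 = 0 ⇒ b_2 = 14 − 13 − 0 = 1. So H_2 ≅ Z.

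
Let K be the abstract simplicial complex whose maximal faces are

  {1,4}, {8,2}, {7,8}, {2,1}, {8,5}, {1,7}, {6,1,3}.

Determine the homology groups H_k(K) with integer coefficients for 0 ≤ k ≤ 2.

H_0 ≅ Z,  H_1 ≅ Z,  H_2 = 0.

Order the vertices as 1 < 2 < 3 < 4 < 5 < 6 < 7 < 8. Listing each simplex with vertices in this order, K has dimension 2 with simplices:

  0-simplices (8): [1], [2], [3], [4], [5], [6], [7], [8]
  1-simplices (9): [1,2], [1,3], [1,4], [1,6], [1,7], [2,8], [3,6], [5,8], [7,8]
  2-simplices (1): [1,3,6]

giving chain groups C_0 ≅ Z^8, C_1 ≅ Z^9, C_2 ≅ Z^1.

∂_1: C_1 → C_0 is given by ∂[p,q] = [q] − [p]. For instance
  ∂[3,6] = [6] − [3].
The 8×9 boundary matrix has rank 7 and Smith normal form diag(1,1,1,1,1,1,1).

The boundary map ∂_2: C_2 → C_1 maps a triangle to the signed sum of its edges. For instance
  ∂[1,3,6] = [3,6] − [1,6] + [1,3].
The 9×1 boundary matrix has rank 1 and Smith normal form diag(1).

Reading off H_k = ker ∂_k / im ∂_{k+1}:

  H_0: rank C_0 − rank ∂_1 = 8 − 7 = 1, and the invariant factors of ∂_1 are all 1, so H_0 = Z.
  H_1: rank ker ∂_1 − rank ∂_2 = (9 − 7) − 1 = 1, and the invariant factors of ∂_2 are all 1, so H_1 = Z.
  H_2: rank ker ∂_2 − rank ∂_3 = (1 − 1) − 0 = 0, and there is no ∂_3, so H_2 = 0.

As a check, the Euler characteristic is 8 − 9 + 1 = 0, which agrees with 1 − 1 + 0 = 0.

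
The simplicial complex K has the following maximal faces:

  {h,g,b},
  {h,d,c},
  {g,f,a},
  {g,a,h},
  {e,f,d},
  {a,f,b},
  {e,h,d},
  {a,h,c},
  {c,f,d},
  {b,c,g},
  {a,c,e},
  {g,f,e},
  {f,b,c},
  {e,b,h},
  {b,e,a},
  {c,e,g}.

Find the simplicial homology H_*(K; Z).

H_0 ≅ Z,  H_1 ≅ Z^2,  H_2 ≅ Z.

K has 8 vertices, 24 edges, 16 triangles.
rank ∂_0 = 0, rank ∂_1 = 7 ⇒ b_0 = 8 − 0 − 7 = 1; all invariant factors of ∂_1 are 1 so no torsion. So H_0 = Z.
rank ∂_1 = 7, rank ∂_2 = 15 ⇒ b_1 = 24 − 7 − 15 = 2; all invariant factors of ∂_2 are 1 so no torsion. So H_1 = Z^2.
rank ∂_2 = 15, rank ∂_3 = 0 ⇒ b_2 = 16 − 15 − 0 = 1. So H_2 = Z.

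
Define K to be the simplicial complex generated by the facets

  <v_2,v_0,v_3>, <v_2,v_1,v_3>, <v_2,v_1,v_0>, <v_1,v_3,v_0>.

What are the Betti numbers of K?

Fix the vertex order v_0 < v_1 < v_2 < v_3 and write every simplex with vertices in increasing order. Then dim K = 2 and the simplices of K are:

  0-simplices (4): [v_0], [v_1], [v_2], [v_3]
  1-simplices (6): [v_0,v_1], [v_0,v_2], [v_0,v_3], [v_1,v_2], [v_1,v_3], [v_2,v_3]
  2-simplices (4): [v_0,v_1,v_2], [v_0,v_1,v_3], [v_0,v_2,v_3], [v_1,v_2,v_3]

so the chain groups are C_0 ≅ Z^4, C_1 ≅ Z^6, C_2 ≅ Z^4.

∂_1: C_1 → C_0 sends each edge [p,q] (with p < q) to q − p. For instance
  ∂[v_0,v_1] = [v_1] − [v_0].
The 4×6 boundary matrix has rank 3 and Smith normal form diag(1,1,1).

The boundary map ∂_2: C_2 → C_1 acts by ∂[p,q,r] = [q,r] − [p,r] + [p,q]. For instance
  ∂[v_1,v_2,v_3] = [v_2,v_3] − [v_1,v_3] + [v_1,v_2],
  ∂[v_0,v_2,v_3] = [v_2,v_3] − [v_0,v_3] + [v_0,v_2].
As a 6×4 matrix over Z this has rank 3, with invariant factors (1,1,1).

Now H_k = ker ∂_k / im ∂_{k+1}, so:

  H_0: rank C_0 − rank ∂_1 = 4 − 3 = 1, and the invariant factors of ∂_1 are all 1, so H_0 ≅ Z.
  H_1: rank ker ∂_1 − rank ∂_2 = (6 − 3) − 3 = 0, and the invariant factors of ∂_2 are all 1, so H_1 ≅ 0.
  H_2: rank ker ∂_2 − rank ∂_3 = (4 − 3) − 0 = 1, and there is no ∂_3, so H_2 ≅ Z.

As a check, the Euler characteristic is 4 − 6 + 4 = 2, which agrees with 1 − 0 + 1 = 2.
(K is a triangulation of the 2-sphere S^2.)

Hence the Betti numbers are b_0 = 1, b_1 = 0, b_2 = 1.

b_0 = 1, b_1 = 0, b_2 = 1.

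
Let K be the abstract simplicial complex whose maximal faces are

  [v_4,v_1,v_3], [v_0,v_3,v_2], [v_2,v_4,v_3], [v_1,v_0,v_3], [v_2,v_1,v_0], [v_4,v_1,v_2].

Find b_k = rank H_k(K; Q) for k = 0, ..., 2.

K has 5 vertices, 9 edges, 6 triangles.
rank ∂_0 = 0, rank ∂_1 = 4 ⇒ b_0 = 5 − 0 − 4 = 1; all invariant factors of ∂_1 are 1 so no torsion. So H_0 ≅ Z.
rank ∂_1 = 4, rank ∂_2 = 5 ⇒ b_1 = 9 − 4 − 5 = 0; all invariant factors of ∂_2 are 1 so no torsion. So H_1 ≅ 0.
rank ∂_2 = 5, rank ∂_3 = 0 ⇒ b_2 = 6 − 5 − 0 = 1. So H_2 ≅ Z.

b_0 = 1, b_1 = 0, b_2 = 1.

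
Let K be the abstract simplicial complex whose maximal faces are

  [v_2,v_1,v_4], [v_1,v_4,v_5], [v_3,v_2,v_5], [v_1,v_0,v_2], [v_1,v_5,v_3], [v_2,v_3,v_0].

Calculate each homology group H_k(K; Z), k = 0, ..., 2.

Take the total order v_0 < v_1 < v_2 < v_3 < v_4 < v_5 on the vertex set. Then K (dimension 2) consists of the simplices:

  0-simplices (6): [v_0], [v_1], [v_2], [v_3], [v_4], [v_5]
  1-simplices (12): [v_0,v_1], [v_0,v_2], [v_0,v_3], [v_1,v_2], [v_1,v_3], [v_1,v_4], [v_1,v_5], [v_2,v_3], [v_2,v_4], [v_2,v_5], [v_3,v_5], [v_4,v_5]
  2-simplices (6): [v_0,v_1,v_2], [v_0,v_2,v_3], [v_1,v_2,v_4], [v_1,v_3,v_5], [v_1,v_4,v_5], [v_2,v_3,v_5]

Hence C_0 ≅ Z^6, C_1 ≅ Z^12, C_2 ≅ Z^6.

The boundary map ∂_1: C_1 → C_0 sends each edge [p,q] (with p < q) to q − p.
The 6×12 boundary matrix has rank 5 and Smith normal form diag(1,1,1,1,1).

The boundary map ∂_2: C_2 → C_1 sends each 2-simplex [p,q,r] to [q,r] − [p,r] + [p,q]. For instance
  ∂[v_0,v_1,v_2] = [v_1,v_2] − [v_0,v_2] + [v_0,v_1],
  ∂[v_1,v_2,v_4] = [v_2,v_4] − [v_1,v_4] + [v_1,v_2].
This gives a 12×6 integer matrix of rank 6; reducing to Smith normal form yields diagonal entries (1,1,1,1,1,1).

Computing H_k = (kernel of ∂_k) / (image of ∂_{k+1}):

  H_0: rank C_0 − rank ∂_1 = 6 − 5 = 1, and the invariant factors of ∂_1 are all 1, so H_0 = Z.
  H_1: rank ker ∂_1 − rank ∂_2 = (12 − 5) − 6 = 1, and the invariant factors of ∂_2 are all 1, so H_1 = Z.
  H_2: rank ker ∂_2 − rank ∂_3 = (6 − 6) − 0 = 0, and there is no ∂_3, so H_2 = 0.

(K is a triangulation of the cylinder S^1 x I.)

H_0 ≅ Z,  H_1 ≅ Z,  H_2 = 0.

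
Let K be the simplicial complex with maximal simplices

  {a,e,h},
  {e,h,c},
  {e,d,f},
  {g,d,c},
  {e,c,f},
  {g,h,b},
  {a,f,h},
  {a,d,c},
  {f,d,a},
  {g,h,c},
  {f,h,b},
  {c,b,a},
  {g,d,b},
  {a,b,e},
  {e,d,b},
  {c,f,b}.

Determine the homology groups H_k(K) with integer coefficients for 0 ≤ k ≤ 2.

Order the vertices as a < b < c < d < e < f < g < h. Listing each simplex with vertices in this order, K has dimension 2 with simplices:

  0-simplices (8): a, b, c, d, e, f, g, h
  1-simplices (24): ab, ac, ad, ae, af, ah, bc, bd, be, bf, bg, bh, cd, ce, cf, cg, ch, de, df, dg, ef, eh, fh, gh
  2-simplices (16): abc, abe, acd, adf, aeh, afh, bcf, bde, bdg, bfh, bgh, cdg, cef, ceh, cgh, def

so the chain groups are C_0 ≅ Z^8, C_1 ≅ Z^24, C_2 ≅ Z^16.

The boundary map ∂_1: C_1 → C_0 sends each edge [p,q] (with p < q) to q − p. For instance
  ∂cf = f − c.
The 8×24 boundary matrix has rank 7 and Smith normal form diag(1,1,1,1,1,1,1).

The boundary map ∂_2: C_2 → C_1 acts by ∂[p,q,r] = [q,r] − [p,r] + [p,q]. For instance
  ∂abc = bc − ac + ab,
  ∂bcf = cf − bf + bc.
The 24×16 boundary matrix has rank 15 and Smith normal form diag(1,1,1,1,1,1,1,1,1,1,1,1,1,1,1).

Computing H_k = (kernel of ∂_k) / (image of ∂_{k+1}):

  H_0: rank C_0 − rank ∂_1 = 8 − 7 = 1, and the invariant factors of ∂_1 are all 1, so H_0 = Z.
  H_1: rank ker ∂_1 − rank ∂_2 = (24 − 7) − 15 = 2, and the invariant factors of ∂_2 are all 1, so H_1 = Z^2.
  H_2: rank ker ∂_2 − rank ∂_3 = (16 − 15) − 0 = 1, and there is no ∂_3, so H_2 = Z.

As a check, the Euler characteristic is 8 − 24 + 16 = 0, which agrees with 1 − 2 + 1 = 0.
(K is a triangulation of the torus T^2.)

H_0 = Z,  H_1 = Z^2,  H_2 = Z.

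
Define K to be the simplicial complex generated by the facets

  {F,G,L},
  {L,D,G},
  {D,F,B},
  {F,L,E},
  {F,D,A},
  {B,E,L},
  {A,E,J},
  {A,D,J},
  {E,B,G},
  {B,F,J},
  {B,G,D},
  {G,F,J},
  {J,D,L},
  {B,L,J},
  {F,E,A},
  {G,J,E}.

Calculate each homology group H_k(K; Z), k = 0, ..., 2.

H_0 = Z,  H_1 = Z^2,  H_2 = Z.

Take the total order A < B < D < E < F < G < J < L on the vertex set. Then K (dimension 2) consists of the simplices:

  0-simplices (8): A, B, D, E, F, G, J, L
  1-simplices (24): AD, AE, AF, AJ, BD, BE, BF, BG, BJ, BL, DF, DG, DJ, DL, EF, EG, EJ, EL, FG, FJ, FL, GJ, GL, JL
  2-simplices (16): ADF, ADJ, AEF, AEJ, BDF, BDG, BEG, BEL, BFJ, BJL, DGL, DJL, EFL, EGJ, FGJ, FGL

giving chain groups C_0 ≅ Z^8, C_1 ≅ Z^24, C_2 ≅ Z^16.

∂_1: C_1 → C_0 maps an edge to its endpoints' difference, ∂[p,q] = q − p. For instance
  ∂GJ = J − G.
The 8×24 boundary matrix has rank 7 and Smith normal form diag(1,1,1,1,1,1,1).

∂_2: C_2 → C_1 maps a triangle to the signed sum of its edges. For instance
  ∂EGJ = GJ − EJ + EG,
  ∂ADJ = DJ − AJ + AD.
The resulting 24×16 matrix has rank 15, and its Smith normal form has invariant factors (1,1,1,1,1,1,1,1,1,1,1,1,1,1,1).

Now H_k = ker ∂_k / im ∂_{k+1}, so:

  H_0: rank C_0 − rank ∂_1 = 8 − 7 = 1, and the invariant factors of ∂_1 are all 1, so H_0 = Z.
  H_1: rank ker ∂_1 − rank ∂_2 = (24 − 7) − 15 = 2, and the invariant factors of ∂_2 are all 1, so H_1 = Z^2.
  H_2: rank ker ∂_2 − rank ∂_3 = (16 − 15) − 0 = 1, and there is no ∂_3, so H_2 = Z.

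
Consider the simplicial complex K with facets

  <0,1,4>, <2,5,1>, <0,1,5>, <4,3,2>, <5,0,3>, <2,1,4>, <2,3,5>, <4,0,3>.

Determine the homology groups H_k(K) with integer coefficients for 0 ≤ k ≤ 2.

H_0 ≅ Z,  H_1 = 0,  H_2 ≅ Z.

We work with the vertex ordering 0 < 1 < 2 < 3 < 4 < 5. The simplices of K, each written with vertices in increasing order, are:

  0-simplices (6): [0], [1], [2], [3], [4], [5]
  1-simplices (12): [0,1], [0,3], [0,4], [0,5], [1,2], [1,4], [1,5], [2,3], [2,4], [2,5], [3,4], [3,5]
  2-simplices (8): [0,1,4], [0,1,5], [0,3,4], [0,3,5], [1,2,4], [1,2,5], [2,3,4], [2,3,5]

Hence C_0 ≅ Z^6, C_1 ≅ Z^12, C_2 ≅ Z^8.

Boundary ∂_1: C_1 → C_0 sends each edge [p,q] (with p < q) to q − p. For instance
  ∂[2,4] = [4] − [2].
The resulting 6×12 matrix has rank 5, and its Smith normal form has invariant factors (1,1,1,1,1).

The boundary map ∂_2: C_2 → C_1 sends each 2-simplex [p,q,r] to [q,r] − [p,r] + [p,q]. For instance
  ∂[0,1,4] = [1,4] − [0,4] + [0,1],
  ∂[2,3,4] = [3,4] − [2,4] + [2,3].
The resulting 12×8 matrix has rank 7, and its Smith normal form has invariant factors (1,1,1,1,1,1,1).

Reading off H_k = ker ∂_k / im ∂_{k+1}:

  H_0: rank C_0 − rank ∂_1 = 6 − 5 = 1, and the invariant factors of ∂_1 are all 1, so H_0 ≅ Z.
  H_1: rank ker ∂_1 − rank ∂_2 = (12 − 5) − 7 = 0, and the invariant factors of ∂_2 are all 1, so H_1 ≅ 0.
  H_2: rank ker ∂_2 − rank ∂_3 = (8 − 7) − 0 = 1, and there is no ∂_3, so H_2 ≅ Z.

(K is a triangulation of the 2-sphere S^2.)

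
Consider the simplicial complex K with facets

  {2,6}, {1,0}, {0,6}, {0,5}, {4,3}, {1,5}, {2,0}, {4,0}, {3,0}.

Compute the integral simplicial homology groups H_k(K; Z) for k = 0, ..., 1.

H_0 ≅ Z,  H_1 ≅ Z^3.

Order the vertices as 0 < 1 < 2 < 3 < 4 < 5 < 6. Listing each simplex with vertices in this order, K has dimension 1 with simplices:

  0-simplices (7): [0], [1], [2], [3], [4], [5], [6]
  1-simplices (9): [0,1], [0,2], [0,3], [0,4], [0,5], [0,6], [1,5], [2,6], [3,4]

Hence C_0 ≅ Z^7, C_1 ≅ Z^9.

The boundary map ∂_1: C_1 → C_0 sends each edge [p,q] (with p < q) to q − p. For instance
  ∂[1,5] = [5] − [1].
This gives a 7×9 integer matrix of rank 6; reducing to Smith normal form yields diagonal entries (1,1,1,1,1,1).

Reading off H_k = ker ∂_k / im ∂_{k+1}:

  H_0: rank C_0 − rank ∂_1 = 7 − 6 = 1, and the invariant factors of ∂_1 are all 1, so H_0 = Z.
  H_1: rank ker ∂_1 − rank ∂_2 = (9 − 6) − 0 = 3, and there is no ∂_2, so H_1 = Z^3.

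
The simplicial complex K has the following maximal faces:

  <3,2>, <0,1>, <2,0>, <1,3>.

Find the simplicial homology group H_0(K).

Fix the vertex order 0 < 1 < 2 < 3 and write every simplex with vertices in increasing order. Then dim K = 1 and the simplices of K are:

  0-simplices (4): [0], [1], [2], [3]
  1-simplices (4): [0,1], [0,2], [1,3], [2,3]

giving chain groups C_0 ≅ Z^4, C_1 ≅ Z^4.

The boundary map ∂_1: C_1 → C_0 is given by ∂[p,q] = [q] − [p].
As a 4×4 matrix over Z this has rank 3, with invariant factors (1,1,1).

Reading off H_k = ker ∂_k / im ∂_{k+1}:

  H_0: rank C_0 − rank ∂_1 = 4 − 3 = 1, and the invariant factors of ∂_1 are all 1, so H_0 ≅ Z.

(K is a triangulation of the circle S^1.)

H_0 = Z.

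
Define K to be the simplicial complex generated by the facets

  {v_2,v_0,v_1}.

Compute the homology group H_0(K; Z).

H_0 ≅ Z.

Take the total order v_0 < v_1 < v_2 on the vertex set. Then K (dimension 2) consists of the simplices:

  0-simplices (3): [v_0], [v_1], [v_2]
  1-simplices (3): [v_0,v_1], [v_0,v_2], [v_1,v_2]
  2-simplices (1): [v_0,v_1,v_2]

Hence C_0 ≅ Z^3, C_1 ≅ Z^3, C_2 ≅ Z^1.

Boundary ∂_1: C_1 → C_0 is given by ∂[p,q] = [q] − [p].
The resulting 3×3 matrix has rank 2, and its Smith normal form has invariant factors (1,1).

Boundary ∂_2: C_2 → C_1 sends each 2-simplex [p,q,r] to [q,r] − [p,r] + [p,q]. For instance
  ∂[v_0,v_1,v_2] = [v_1,v_2] − [v_0,v_2] + [v_0,v_1].
The 3×1 boundary matrix has rank 1 and Smith normal form diag(1).

Now H_k = ker ∂_k / im ∂_{k+1}, so:

  H_0: rank C_0 − rank ∂_1 = 3 − 2 = 1, and the invariant factors of ∂_1 are all 1, so H_0 ≅ Z.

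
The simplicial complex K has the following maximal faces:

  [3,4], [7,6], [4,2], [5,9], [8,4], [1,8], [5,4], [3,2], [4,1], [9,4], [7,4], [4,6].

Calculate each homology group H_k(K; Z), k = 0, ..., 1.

We work with the vertex ordering 1 < 2 < 3 < 4 < 5 < 6 < 7 < 8 < 9. The simplices of K, each written with vertices in increasing order, are:

  0-simplices (9): [1], [2], [3], [4], [5], [6], [7], [8], [9]
  1-simplices (12): [1,4], [1,8], [2,3], [2,4], [3,4], [4,5], [4,6], [4,7], [4,8], [4,9], [5,9], [6,7]

giving chain groups C_0 ≅ Z^9, C_1 ≅ Z^12.

The boundary map ∂_1: C_1 → C_0 is given by ∂[p,q] = [q] − [p].
As a 9×12 matrix over Z this has rank 8, with invariant factors (1,1,1,1,1,1,1,1).

From H_k ≅ ker(∂_k) / im(∂_{k+1}) we obtain:

  H_0: rank C_0 − rank ∂_1 = 9 − 8 = 1, and the invariant factors of ∂_1 are all 1, so H_0 ≅ Z.
  H_1: rank ker ∂_1 − rank ∂_2 = (12 − 8) − 0 = 4, and there is no ∂_2, so H_1 ≅ Z^4.

(K is a triangulation of a wedge of 4 circles.)

H_0 ≅ Z,  H_1 ≅ Z^4.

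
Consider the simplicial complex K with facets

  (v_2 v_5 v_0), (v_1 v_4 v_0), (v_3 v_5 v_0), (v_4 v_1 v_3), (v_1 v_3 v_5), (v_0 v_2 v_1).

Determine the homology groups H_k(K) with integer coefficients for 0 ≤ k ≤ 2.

Take the total order v_0 < v_1 < v_2 < v_3 < v_4 < v_5 on the vertex set. Then K (dimension 2) consists of the simplices:

  0-simplices (6): [v_0], [v_1], [v_2], [v_3], [v_4], [v_5]
  1-simplices (12): [v_0,v_1], [v_0,v_2], [v_0,v_3], [v_0,v_4], [v_0,v_5], [v_1,v_2], [v_1,v_3], [v_1,v_4], [v_1,v_5], [v_2,v_5], [v_3,v_4], [v_3,v_5]
  2-simplices (6): [v_0,v_1,v_2], [v_0,v_1,v_4], [v_0,v_2,v_5], [v_0,v_3,v_5], [v_1,v_3,v_4], [v_1,v_3,v_5]

Hence C_0 ≅ Z^6, C_1 ≅ Z^12, C_2 ≅ Z^6.

∂_1: C_1 → C_0 sends each edge [p,q] (with p < q) to q − p. For instance
  ∂[v_1,v_3] = [v_3] − [v_1].
The resulting 6×12 matrix has rank 5, and its Smith normal form has invariant factors (1,1,1,1,1).

∂_2: C_2 → C_1 sends each 2-simplex [p,q,r] to [q,r] − [p,r] + [p,q]. For instance
  ∂[v_1,v_3,v_5] = [v_3,v_5] − [v_1,v_5] + [v_1,v_3],
  ∂[v_0,v_3,v_5] = [v_3,v_5] − [v_0,v_5] + [v_0,v_3].
The 12×6 boundary matrix has rank 6 and Smith normal form diag(1,1,1,1,1,1).

Now H_k = ker ∂_k / im ∂_{k+1}, so:

  H_0: rank C_0 − rank ∂_1 = 6 − 5 = 1, and the invariant factors of ∂_1 are all 1, so H_0 = Z.
  H_1: rank ker ∂_1 − rank ∂_2 = (12 − 5) − 6 = 1, and the invariant factors of ∂_2 are all 1, so H_1 = Z.
  H_2: rank ker ∂_2 − rank ∂_3 = (6 − 6) − 0 = 0, and there is no ∂_3, so H_2 = 0.

As a check, the Euler characteristic is 6 − 12 + 6 = 0, which agrees with 1 − 1 + 0 = 0.

H_0 ≅ Z,  H_1 ≅ Z,  H_2 = 0.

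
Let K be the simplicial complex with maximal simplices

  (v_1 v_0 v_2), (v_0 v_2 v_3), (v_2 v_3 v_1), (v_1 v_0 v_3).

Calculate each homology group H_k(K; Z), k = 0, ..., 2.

We work with the vertex ordering v_0 < v_1 < v_2 < v_3. The simplices of K, each written with vertices in increasing order, are:

  0-simplices (4): [v_0], [v_1], [v_2], [v_3]
  1-simplices (6): [v_0,v_1], [v_0,v_2], [v_0,v_3], [v_1,v_2], [v_1,v_3], [v_2,v_3]
  2-simplices (4): [v_0,v_1,v_2], [v_0,v_1,v_3], [v_0,v_2,v_3], [v_1,v_2,v_3]

so the chain groups are C_0 ≅ Z^4, C_1 ≅ Z^6, C_2 ≅ Z^4.

The boundary map ∂_1: C_1 → C_0 maps an edge to its endpoints' difference, ∂[p,q] = q − p.
As a 4×6 matrix over Z this has rank 3, with invariant factors (1,1,1).

The boundary map ∂_2: C_2 → C_1 maps a triangle to the signed sum of its edges. For instance
  ∂[v_0,v_1,v_3] = [v_1,v_3] − [v_0,v_3] + [v_0,v_1],
  ∂[v_0,v_1,v_2] = [v_1,v_2] − [v_0,v_2] + [v_0,v_1].
As a 6×4 matrix over Z this has rank 3, with invariant factors (1,1,1).

From H_k ≅ ker(∂_k) / im(∂_{k+1}) we obtain:

  H_0: rank C_0 − rank ∂_1 = 4 − 3 = 1, and the invariant factors of ∂_1 are all 1, so H_0 = Z.
  H_1: rank ker ∂_1 − rank ∂_2 = (6 − 3) − 3 = 0, and the invariant factors of ∂_2 are all 1, so H_1 = 0.
  H_2: rank ker ∂_2 − rank ∂_3 = (4 − 3) − 0 = 1, and there is no ∂_3, so H_2 = Z.

H_0 ≅ Z,  H_1 = 0,  H_2 ≅ Z.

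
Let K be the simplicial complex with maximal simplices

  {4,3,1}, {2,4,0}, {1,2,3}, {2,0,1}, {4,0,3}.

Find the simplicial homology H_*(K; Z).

Order the vertices as 0 < 1 < 2 < 3 < 4. Listing each simplex with vertices in this order, K has dimension 2 with simplices:

  0-simplices (5): [0], [1], [2], [3], [4]
  1-simplices (10): [0,1], [0,2], [0,3], [0,4], [1,2], [1,3], [1,4], [2,3], [2,4], [3,4]
  2-simplices (5): [0,1,2], [0,2,4], [0,3,4], [1,2,3], [1,3,4]

giving chain groups C_0 ≅ Z^5, C_1 ≅ Z^10, C_2 ≅ Z^5.

∂_1: C_1 → C_0 is given by ∂[p,q] = [q] − [p].
The resulting 5×10 matrix has rank 4, and its Smith normal form has invariant factors (1,1,1,1).

The boundary map ∂_2: C_2 → C_1 maps a triangle to the signed sum of its edges. For instance
  ∂[1,2,3] = [2,3] − [1,3] + [1,2],
  ∂[1,3,4] = [3,4] − [1,4] + [1,3].
As a 10×5 matrix over Z this has rank 5, with invariant factors (1,1,1,1,1).

Now H_k = ker ∂_k / im ∂_{k+1}, so:

  H_0: rank C_0 − rank ∂_1 = 5 − 4 = 1, and the invariant factors of ∂_1 are all 1, so H_0 = Z.
  H_1: rank ker ∂_1 − rank ∂_2 = (10 − 4) − 5 = 1, and the invariant factors of ∂_2 are all 1, so H_1 = Z.
  H_2: rank ker ∂_2 − rank ∂_3 = (5 − 5) − 0 = 0, and there is no ∂_3, so H_2 = 0.

H_0 ≅ Z,  H_1 ≅ Z,  H_2 = 0.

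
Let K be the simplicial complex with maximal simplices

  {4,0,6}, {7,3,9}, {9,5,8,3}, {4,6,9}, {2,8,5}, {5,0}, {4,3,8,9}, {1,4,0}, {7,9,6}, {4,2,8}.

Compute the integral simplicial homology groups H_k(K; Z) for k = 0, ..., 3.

H_0 ≅ Z,  H_1 ≅ Z,  H_2 = 0,  H_3 = 0.

Take the total order 0 < 1 < 2 < 3 < 4 < 5 < 6 < 7 < 8 < 9 on the vertex set. Then K (dimension 3) consists of the simplices:

  0-simplices (10): [0], [1], [2], [3], [4], [5], [6], [7], [8], [9]
  1-simplices (22): [0,1], [0,4], [0,5], [0,6], [1,4], [2,4], [2,5], [2,8], [3,4], [3,5], [3,7], [3,8], [3,9], [4,6], [4,8], [4,9], [5,8], [5,9], [6,7], [6,9], [7,9], [8,9]
  2-simplices (14): [0,1,4], [0,4,6], [2,4,8], [2,5,8], [3,4,8], [3,4,9], [3,5,8], [3,5,9], [3,7,9], [3,8,9], [4,6,9], [4,8,9], [5,8,9], [6,7,9]
  3-simplices (2): [3,4,8,9], [3,5,8,9]

giving chain groups C_0 ≅ Z^10, C_1 ≅ Z^22, C_2 ≅ Z^14, C_3 ≅ Z^2.

∂_1: C_1 → C_0 sends each edge [p,q] (with p < q) to q − p.
The 10×22 boundary matrix has rank 9 and Smith normal form diag(1,1,1,1,1,1,1,1,1).

Boundary ∂_2: C_2 → C_1 sends each 2-simplex [p,q,r] to [q,r] − [p,r] + [p,q]. For instance
  ∂[3,5,8] = [5,8] − [3,8] + [3,5],
  ∂[3,5,9] = [5,9] − [3,9] + [3,5].
As a 22×14 matrix over Z this has rank 12, with invariant factors (1,1,1,1,1,1,1,1,1,1,1,1).

∂_3: C_3 → C_2 sends each 3-simplex σ to the alternating sum Σ_i (−1)^i (σ with its i-th vertex removed). For instance
  ∂[3,5,8,9] = [5,8,9] − [3,8,9] + [3,5,9] − [3,5,8],
  ∂[3,4,8,9] = [4,8,9] − [3,8,9] + [3,4,9] − [3,4,8].
The resulting 14×2 matrix has rank 2, and its Smith normal form has invariant factors (1,1).

Reading off H_k = ker ∂_k / im ∂_{k+1}:

  H_0: rank C_0 − rank ∂_1 = 10 − 9 = 1, and the invariant factors of ∂_1 are all 1, so H_0 = Z.
  H_1: rank ker ∂_1 − rank ∂_2 = (22 − 9) − 12 = 1, and the invariant factors of ∂_2 are all 1, so H_1 = Z.
  H_2: rank ker ∂_2 − rank ∂_3 = (14 − 12) − 2 = 0, and the invariant factors of ∂_3 are all 1, so H_2 = 0.
  H_3: rank ker ∂_3 − rank ∂_4 = (2 − 2) − 0 = 0, and there is no ∂_4, so H_3 = 0.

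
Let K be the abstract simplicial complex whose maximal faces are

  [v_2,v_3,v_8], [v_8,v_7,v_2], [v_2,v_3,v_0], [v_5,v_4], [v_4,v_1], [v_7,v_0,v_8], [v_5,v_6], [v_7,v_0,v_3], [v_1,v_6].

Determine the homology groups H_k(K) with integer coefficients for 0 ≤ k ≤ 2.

H_0 = Z^2,  H_1 = Z^2,  H_2 = 0.

Take the total order v_0 < v_1 < v_2 < v_3 < v_4 < v_5 < v_6 < v_7 < v_8 on the vertex set. Then K (dimension 2) consists of the simplices:

  0-simplices (9): [v_0], [v_1], [v_2], [v_3], [v_4], [v_5], [v_6], [v_7], [v_8]
  1-simplices (14): [v_0,v_2], [v_0,v_3], [v_0,v_7], [v_0,v_8], [v_1,v_4], [v_1,v_6], [v_2,v_3], [v_2,v_7], [v_2,v_8], [v_3,v_7], [v_3,v_8], [v_4,v_5], [v_5,v_6], [v_7,v_8]
  2-simplices (5): [v_0,v_2,v_3], [v_0,v_3,v_7], [v_0,v_7,v_8], [v_2,v_3,v_8], [v_2,v_7,v_8]

giving chain groups C_0 ≅ Z^9, C_1 ≅ Z^14, C_2 ≅ Z^5.

The boundary map ∂_1: C_1 → C_0 is given by ∂[p,q] = [q] − [p]. For instance
  ∂[v_2,v_8] = [v_8] − [v_2].
This gives a 9×14 integer matrix of rank 7; reducing to Smith normal form yields diagonal entries (1,1,1,1,1,1,1).

The boundary map ∂_2: C_2 → C_1 sends each 2-simplex [p,q,r] to [q,r] − [p,r] + [p,q]. For instance
  ∂[v_0,v_3,v_7] = [v_3,v_7] − [v_0,v_7] + [v_0,v_3],
  ∂[v_2,v_7,v_8] = [v_7,v_8] − [v_2,v_8] + [v_2,v_7].
This gives a 14×5 integer matrix of rank 5; reducing to Smith normal form yields diagonal entries (1,1,1,1,1).

From H_k ≅ ker(∂_k) / im(∂_{k+1}) we obtain:

  H_0: rank C_0 − rank ∂_1 = 9 − 7 = 2, and the invariant factors of ∂_1 are all 1, so H_0 = Z^2.
  H_1: rank ker ∂_1 − rank ∂_2 = (14 − 7) − 5 = 2, and the invariant factors of ∂_2 are all 1, so H_1 = Z^2.
  H_2: rank ker ∂_2 − rank ∂_3 = (5 − 5) − 0 = 0, and there is no ∂_3, so H_2 = 0.

As a check, the Euler characteristic is 9 − 14 + 5 = 0, which agrees with 2 − 2 + 0 = 0.
(K is a triangulation of the disjoint union of the Möbius band and the circle S^1.)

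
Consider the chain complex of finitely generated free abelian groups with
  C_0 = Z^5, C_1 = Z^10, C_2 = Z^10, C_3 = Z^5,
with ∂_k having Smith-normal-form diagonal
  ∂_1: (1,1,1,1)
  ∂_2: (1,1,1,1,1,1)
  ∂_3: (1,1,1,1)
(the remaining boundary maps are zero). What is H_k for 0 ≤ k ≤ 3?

H_0 = Z,  H_1 = 0,  H_2 = 0,  H_3 = Z.

H_0: b_0 = 5 − 0 − 4 = 1; torsion from ∂_1 factors > 1: none. So H_0 = Z.
H_1: b_1 = 10 − 4 − 6 = 0; torsion from ∂_2 factors > 1: none. So H_1 = 0.
H_2: b_2 = 10 − 6 − 4 = 0; torsion from ∂_3 factors > 1: none. So H_2 = 0.
H_3: b_3 = 5 − 4 − 0 = 1; torsion from ∂_4 factors > 1: none. So H_3 = Z.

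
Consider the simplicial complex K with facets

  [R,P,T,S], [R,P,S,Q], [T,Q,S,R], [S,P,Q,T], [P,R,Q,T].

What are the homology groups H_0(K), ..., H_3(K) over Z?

H_0 = Z,  H_1 = 0,  H_2 = 0,  H_3 = Z.

Fix the vertex order P < Q < R < S < T and write every simplex with vertices in increasing order. Then dim K = 3 and the simplices of K are:

  0-simplices (5): P, Q, R, S, T
  1-simplices (10): PQ, PR, PS, PT, QR, QS, QT, RS, RT, ST
  2-simplices (10): PQR, PQS, PQT, PRS, PRT, PST, QRS, QRT, QST, RST
  3-simplices (5): PQRS, PQRT, PQST, PRST, QRST

so the chain groups are C_0 ≅ Z^5, C_1 ≅ Z^10, C_2 ≅ Z^10, C_3 ≅ Z^5.

The boundary map ∂_1: C_1 → C_0 sends each edge [p,q] (with p < q) to q − p. For instance
  ∂QR = R − Q.
This gives a 5×10 integer matrix of rank 4; reducing to Smith normal form yields diagonal entries (1,1,1,1).

Boundary ∂_2: C_2 → C_1 maps a triangle to the signed sum of its edges. For instance
  ∂PST = ST − PT + PS,
  ∂QST = ST − QT + QS.
The 10×10 boundary matrix has rank 6 and Smith normal form diag(1,1,1,1,1,1).

∂_3: C_3 → C_2 sends each 3-simplex σ to the alternating sum Σ_i (−1)^i (σ with its i-th vertex removed). For instance
  ∂PQRT = QRT − PRT + PQT − PQR,
  ∂PQRS = QRS − PRS + PQS − PQR.
The resulting 10×5 matrix has rank 4, and its Smith normal form has invariant factors (1,1,1,1).

Now H_k = ker ∂_k / im ∂_{k+1}, so:

  H_0: rank C_0 − rank ∂_1 = 5 − 4 = 1, and the invariant factors of ∂_1 are all 1, so H_0 = Z.
  H_1: rank ker ∂_1 − rank ∂_2 = (10 − 4) − 6 = 0, and the invariant factors of ∂_2 are all 1, so H_1 = 0.
  H_2: rank ker ∂_2 − rank ∂_3 = (10 − 6) − 4 = 0, and the invariant factors of ∂_3 are all 1, so H_2 = 0.
  H_3: rank ker ∂_3 − rank ∂_4 = (5 − 4) − 0 = 1, and there is no ∂_4, so H_3 = Z.

As a check, the Euler characteristic is 5 − 10 + 10 − 5 = 0, which agrees with 1 − 0 + 0 − 1 = 0.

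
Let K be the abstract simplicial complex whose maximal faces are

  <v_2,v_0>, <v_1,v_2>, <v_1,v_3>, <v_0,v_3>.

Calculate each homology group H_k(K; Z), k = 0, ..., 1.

Fix the vertex order v_0 < v_1 < v_2 < v_3 and write every simplex with vertices in increasing order. Then dim K = 1 and the simplices of K are:

  0-simplices (4): [v_0], [v_1], [v_2], [v_3]
  1-simplices (4): [v_0,v_2], [v_0,v_3], [v_1,v_2], [v_1,v_3]

Hence C_0 ≅ Z^4, C_1 ≅ Z^4.

Boundary ∂_1: C_1 → C_0 is given by ∂[p,q] = [q] − [p]. For instance
  ∂[v_1,v_2] = [v_2] − [v_1].
As a 4×4 matrix over Z this has rank 3, with invariant factors (1,1,1).

Reading off H_k = ker ∂_k / im ∂_{k+1}:

  H_0: rank C_0 − rank ∂_1 = 4 − 3 = 1, and the invariant factors of ∂_1 are all 1, so H_0 ≅ Z.
  H_1: rank ker ∂_1 − rank ∂_2 = (4 − 3) − 0 = 1, and there is no ∂_2, so H_1 ≅ Z.

H_0 = Z,  H_1 = Z.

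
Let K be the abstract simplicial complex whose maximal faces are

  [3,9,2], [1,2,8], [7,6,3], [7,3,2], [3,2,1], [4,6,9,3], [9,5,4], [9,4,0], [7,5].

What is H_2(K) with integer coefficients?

H_2 = 0.

We work with the vertex ordering 0 < 1 < 2 < 3 < 4 < 5 < 6 < 7 < 8 < 9. The simplices of K, each written with vertices in increasing order, are:

  0-simplices (10): [0], [1], [2], [3], [4], [5], [6], [7], [8], [9]
  1-simplices (20): [0,4], [0,9], [1,2], [1,3], [1,8], [2,3], [2,7], [2,8], [2,9], [3,4], [3,6], [3,7], [3,9], [4,5], [4,6], [4,9], [5,7], [5,9], [6,7], [6,9]
  2-simplices (11): [0,4,9], [1,2,3], [1,2,8], [2,3,7], [2,3,9], [3,4,6], [3,4,9], [3,6,7], [3,6,9], [4,5,9], [4,6,9]
  3-simplices (1): [3,4,6,9]

so the chain groups are C_0 ≅ Z^10, C_1 ≅ Z^20, C_2 ≅ Z^11, C_3 ≅ Z^1.

∂_1: C_1 → C_0 is given by ∂[p,q] = [q] − [p]. For instance
  ∂[2,9] = [9] − [2].
This gives a 10×20 integer matrix of rank 9; reducing to Smith normal form yields diagonal entries (1,1,1,1,1,1,1,1,1).

∂_2: C_2 → C_1 acts by ∂[p,q,r] = [q,r] − [p,r] + [p,q]. For instance
  ∂[2,3,7] = [3,7] − [2,7] + [2,3],
  ∂[3,4,9] = [4,9] − [3,9] + [3,4].
As a 20×11 matrix over Z this has rank 10, with invariant factors (1,1,1,1,1,1,1,1,1,1).

∂_3: C_3 → C_2 sends each 3-simplex σ to the alternating sum Σ_i (−1)^i (σ with its i-th vertex removed). For instance
  ∂[3,4,6,9] = [4,6,9] − [3,6,9] + [3,4,9] − [3,4,6].
This gives a 11×1 integer matrix of rank 1; reducing to Smith normal form yields diagonal entries (1).

Computing H_k = (kernel of ∂_k) / (image of ∂_{k+1}):

  H_2: rank ker ∂_2 − rank ∂_3 = (11 − 10) − 1 = 0, and the invariant factors of ∂_3 are all 1, so H_2 ≅ 0.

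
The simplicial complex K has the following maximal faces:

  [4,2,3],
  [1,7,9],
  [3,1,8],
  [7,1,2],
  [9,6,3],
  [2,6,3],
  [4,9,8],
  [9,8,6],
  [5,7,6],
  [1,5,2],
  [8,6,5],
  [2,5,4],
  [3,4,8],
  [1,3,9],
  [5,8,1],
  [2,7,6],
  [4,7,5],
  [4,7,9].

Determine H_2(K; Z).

We work with the vertex ordering 1 < 2 < 3 < 4 < 5 < 6 < 7 < 8 < 9. The simplices of K, each written with vertices in increasing order, are:

  0-simplices (9): [1], [2], [3], [4], [5], [6], [7], [8], [9]
  1-simplices (27): (27 of them)
  2-simplices (18): [1,2,5], [1,2,7], [1,3,8], [1,3,9], [1,5,8], [1,7,9], [2,3,4], [2,3,6], [2,4,5], [2,6,7], [3,4,8], [3,6,9], [4,5,7], [4,7,9], [4,8,9], [5,6,7], [5,6,8], [6,8,9]

Hence C_0 ≅ Z^9, C_1 ≅ Z^27, C_2 ≅ Z^18.

∂_1: C_1 → C_0 maps an edge to its endpoints' difference, ∂[p,q] = q − p.
The 9×27 boundary matrix has rank 8 and Smith normal form diag(1,1,1,1,1,1,1,1).

Boundary ∂_2: C_2 → C_1 sends each 2-simplex [p,q,r] to [q,r] − [p,r] + [p,q]. For instance
  ∂[3,4,8] = [4,8] − [3,8] + [3,4],
  ∂[6,8,9] = [8,9] − [6,9] + [6,8].
The 27×18 boundary matrix has rank 18 and Smith normal form diag(1,1,1,1,1,1,1,1,1,1,1,1,1,1,1,1,1,2).

Now H_k = ker ∂_k / im ∂_{k+1}, so:

  H_2: rank ker ∂_2 − rank ∂_3 = (18 − 18) − 0 = 0, and there is no ∂_3, so H_2 = 0.

H_2 = 0.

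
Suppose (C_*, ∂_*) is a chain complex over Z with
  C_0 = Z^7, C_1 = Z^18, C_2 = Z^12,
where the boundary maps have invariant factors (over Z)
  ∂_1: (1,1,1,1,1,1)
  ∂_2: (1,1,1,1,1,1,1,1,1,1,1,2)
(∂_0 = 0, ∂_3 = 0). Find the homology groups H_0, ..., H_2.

H_0: b_0 = 7 − 0 − 6 = 1; torsion from ∂_1 factors > 1: none. So H_0 = Z.
H_1: b_1 = 18 − 6 − 12 = 0; torsion from ∂_2 factors > 1: [2]. So H_1 = Z/2Z.
H_2: b_2 = 12 − 12 − 0 = 0; torsion from ∂_3 factors > 1: none. So H_2 = 0.

H_0 = Z,  H_1 = Z/2Z,  H_2 = 0.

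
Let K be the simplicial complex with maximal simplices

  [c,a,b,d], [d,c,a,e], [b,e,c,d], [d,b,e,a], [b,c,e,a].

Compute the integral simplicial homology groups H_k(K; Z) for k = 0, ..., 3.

K has 5 vertices, 10 edges, 10 triangles, 5 3-simplices.
rank ∂_0 = 0, rank ∂_1 = 4 ⇒ b_0 = 5 − 0 − 4 = 1; all invariant factors of ∂_1 are 1 so no torsion. So H_0 ≅ Z.
rank ∂_1 = 4, rank ∂_2 = 6 ⇒ b_1 = 10 − 4 − 6 = 0; all invariant factors of ∂_2 are 1 so no torsion. So H_1 ≅ 0.
rank ∂_2 = 6, rank ∂_3 = 4 ⇒ b_2 = 10 − 6 − 4 = 0; all invariant factors of ∂_3 are 1 so no torsion. So H_2 ≅ 0.
rank ∂_3 = 4, rank ∂_4 = 0 ⇒ b_3 = 5 − 4 − 0 = 1. So H_3 ≅ Z.

H_0 = Z,  H_1 = 0,  H_2 = 0,  H_3 = Z.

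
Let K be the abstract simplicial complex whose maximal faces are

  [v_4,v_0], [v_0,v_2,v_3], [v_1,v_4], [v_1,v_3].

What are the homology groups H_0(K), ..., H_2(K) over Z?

Fix the vertex order v_0 < v_1 < v_2 < v_3 < v_4 and write every simplex with vertices in increasing order. Then dim K = 2 and the simplices of K are:

  0-simplices (5): [v_0], [v_1], [v_2], [v_3], [v_4]
  1-simplices (6): [v_0,v_2], [v_0,v_3], [v_0,v_4], [v_1,v_3], [v_1,v_4], [v_2,v_3]
  2-simplices (1): [v_0,v_2,v_3]

so the chain groups are C_0 ≅ Z^5, C_1 ≅ Z^6, C_2 ≅ Z^1.

Boundary ∂_1: C_1 → C_0 sends each edge [p,q] (with p < q) to q − p.
As a 5×6 matrix over Z this has rank 4, with invariant factors (1,1,1,1).

The boundary map ∂_2: C_2 → C_1 maps a triangle to the signed sum of its edges. For instance
  ∂[v_0,v_2,v_3] = [v_2,v_3] − [v_0,v_3] + [v_0,v_2].
As a 6×1 matrix over Z this has rank 1, with invariant factors (1).

From H_k ≅ ker(∂_k) / im(∂_{k+1}) we obtain:

  H_0: rank C_0 − rank ∂_1 = 5 − 4 = 1, and the invariant factors of ∂_1 are all 1, so H_0 = Z.
  H_1: rank ker ∂_1 − rank ∂_2 = (6 − 4) − 1 = 1, and the invariant factors of ∂_2 are all 1, so H_1 = Z.
  H_2: rank ker ∂_2 − rank ∂_3 = (1 − 1) − 0 = 0, and there is no ∂_3, so H_2 = 0.

H_0 = Z,  H_1 = Z,  H_2 = 0.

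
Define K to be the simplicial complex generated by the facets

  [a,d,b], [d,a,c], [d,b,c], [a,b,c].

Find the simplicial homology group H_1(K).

H_1 ≅ 0.

Take the total order a < b < c < d on the vertex set. Then K (dimension 2) consists of the simplices:

  0-simplices (4): a, b, c, d
  1-simplices (6): ab, ac, ad, bc, bd, cd
  2-simplices (4): abc, abd, acd, bcd

Hence C_0 ≅ Z^4, C_1 ≅ Z^6, C_2 ≅ Z^4.

The boundary map ∂_1: C_1 → C_0 maps an edge to its endpoints' difference, ∂[p,q] = q − p.
The resulting 4×6 matrix has rank 3, and its Smith normal form has invariant factors (1,1,1).

The boundary map ∂_2: C_2 → C_1 sends each 2-simplex [p,q,r] to [q,r] − [p,r] + [p,q]. For instance
  ∂acd = cd − ad + ac,
  ∂abc = bc − ac + ab.
The resulting 6×4 matrix has rank 3, and its Smith normal form has invariant factors (1,1,1).

From H_k ≅ ker(∂_k) / im(∂_{k+1}) we obtain:

  H_1: rank ker ∂_1 − rank ∂_2 = (6 − 3) − 3 = 0, and the invariant factors of ∂_2 are all 1, so H_1 ≅ 0.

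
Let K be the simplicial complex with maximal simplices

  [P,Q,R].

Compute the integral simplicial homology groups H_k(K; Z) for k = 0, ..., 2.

H_0 ≅ Z,  H_1 = 0,  H_2 = 0.

We work with the vertex ordering P < Q < R. The simplices of K, each written with vertices in increasing order, are:

  0-simplices (3): P, Q, R
  1-simplices (3): PQ, PR, QR
  2-simplices (1): PQR

so the chain groups are C_0 ≅ Z^3, C_1 ≅ Z^3, C_2 ≅ Z^1.

The boundary map ∂_1: C_1 → C_0 maps an edge to its endpoints' difference, ∂[p,q] = q − p.
The 3×3 boundary matrix has rank 2 and Smith normal form diag(1,1).

Boundary ∂_2: C_2 → C_1 maps a triangle to the signed sum of its edges. For instance
  ∂PQR = QR − PR + PQ.
This gives a 3×1 integer matrix of rank 1; reducing to Smith normal form yields diagonal entries (1).

Now H_k = ker ∂_k / im ∂_{k+1}, so:

  H_0: rank C_0 − rank ∂_1 = 3 − 2 = 1, and the invariant factors of ∂_1 are all 1, so H_0 = Z.
  H_1: rank ker ∂_1 − rank ∂_2 = (3 − 2) − 1 = 0, and the invariant factors of ∂_2 are all 1, so H_1 = 0.
  H_2: rank ker ∂_2 − rank ∂_3 = (1 − 1) − 0 = 0, and there is no ∂_3, so H_2 = 0.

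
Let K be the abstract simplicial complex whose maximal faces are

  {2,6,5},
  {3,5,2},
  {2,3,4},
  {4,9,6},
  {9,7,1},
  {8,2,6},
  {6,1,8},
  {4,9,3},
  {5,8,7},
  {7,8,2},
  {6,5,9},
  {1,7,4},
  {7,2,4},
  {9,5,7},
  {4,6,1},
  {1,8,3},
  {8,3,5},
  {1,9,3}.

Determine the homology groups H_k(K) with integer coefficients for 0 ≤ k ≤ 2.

Take the total order 1 < 2 < 3 < 4 < 5 < 6 < 7 < 8 < 9 on the vertex set. Then K (dimension 2) consists of the simplices:

  0-simplices (9): [1], [2], [3], [4], [5], [6], [7], [8], [9]
  1-simplices (27): (27 of them)
  2-simplices (18): [1,3,8], [1,3,9], [1,4,6], [1,4,7], [1,6,8], [1,7,9], [2,3,4], [2,3,5], [2,4,7], [2,5,6], [2,6,8], [2,7,8], [3,4,9], [3,5,8], [4,6,9], [5,6,9], [5,7,8], [5,7,9]

Hence C_0 ≅ Z^9, C_1 ≅ Z^27, C_2 ≅ Z^18.

∂_1: C_1 → C_0 maps an edge to its endpoints' difference, ∂[p,q] = q − p. For instance
  ∂[2,4] = [4] − [2].
The resulting 9×27 matrix has rank 8, and its Smith normal form has invariant factors (1,1,1,1,1,1,1,1).

Boundary ∂_2: C_2 → C_1 acts by ∂[p,q,r] = [q,r] − [p,r] + [p,q]. For instance
  ∂[2,3,5] = [3,5] − [2,5] + [2,3],
  ∂[4,6,9] = [6,9] − [4,9] + [4,6].
The resulting 27×18 matrix has rank 18, and its Smith normal form has invariant factors (1,1,1,1,1,1,1,1,1,1,1,1,1,1,1,1,1,2).

From H_k ≅ ker(∂_k) / im(∂_{k+1}) we obtain:

  H_0: rank C_0 − rank ∂_1 = 9 − 8 = 1, and the invariant factors of ∂_1 are all 1, so H_0 ≅ Z.
  H_1: rank ker ∂_1 − rank ∂_2 = (27 − 8) − 18 = 1, and ∂_2 has invariant factor 2 > 1, so H_1 ≅ Z ⊕ Z_2.
  H_2: rank ker ∂_2 − rank ∂_3 = (18 − 18) − 0 = 0, and there is no ∂_3, so H_2 ≅ 0.

(K is a triangulation of the Klein bottle.)

H_0 = Z,  H_1 = Z ⊕ Z_2,  H_2 = 0.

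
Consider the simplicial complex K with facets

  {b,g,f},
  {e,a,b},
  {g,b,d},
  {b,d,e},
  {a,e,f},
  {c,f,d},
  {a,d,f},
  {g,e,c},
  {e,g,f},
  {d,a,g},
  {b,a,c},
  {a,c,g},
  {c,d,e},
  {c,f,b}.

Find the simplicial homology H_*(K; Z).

H_0 = Z,  H_1 = Z^2,  H_2 = Z.

Order the vertices as a < b < c < d < e < f < g. Listing each simplex with vertices in this order, K has dimension 2 with simplices:

  0-simplices (7): a, b, c, d, e, f, g
  1-simplices (21): ab, ac, ad, ae, af, ag, bc, bd, be, bf, bg, cd, ce, cf, cg, de, df, dg, ef, eg, fg
  2-simplices (14): abc, abe, acg, adf, adg, aef, bcf, bde, bdg, bfg, cde, cdf, ceg, efg

so the chain groups are C_0 ≅ Z^7, C_1 ≅ Z^21, C_2 ≅ Z^14.

Boundary ∂_1: C_1 → C_0 maps an edge to its endpoints' difference, ∂[p,q] = q − p. For instance
  ∂bd = d − b.
This gives a 7×21 integer matrix of rank 6; reducing to Smith normal form yields diagonal entries (1,1,1,1,1,1).

The boundary map ∂_2: C_2 → C_1 sends each 2-simplex [p,q,r] to [q,r] − [p,r] + [p,q]. For instance
  ∂bfg = fg − bg + bf,
  ∂aef = ef − af + ae.
As a 21×14 matrix over Z this has rank 13, with invariant factors (1,1,1,1,1,1,1,1,1,1,1,1,1).

Now H_k = ker ∂_k / im ∂_{k+1}, so:

  H_0: rank C_0 − rank ∂_1 = 7 − 6 = 1, and the invariant factors of ∂_1 are all 1, so H_0 ≅ Z.
  H_1: rank ker ∂_1 − rank ∂_2 = (21 − 6) − 13 = 2, and the invariant factors of ∂_2 are all 1, so H_1 ≅ Z^2.
  H_2: rank ker ∂_2 − rank ∂_3 = (14 − 13) − 0 = 1, and there is no ∂_3, so H_2 ≅ Z.

(K is a triangulation of the torus T^2.)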